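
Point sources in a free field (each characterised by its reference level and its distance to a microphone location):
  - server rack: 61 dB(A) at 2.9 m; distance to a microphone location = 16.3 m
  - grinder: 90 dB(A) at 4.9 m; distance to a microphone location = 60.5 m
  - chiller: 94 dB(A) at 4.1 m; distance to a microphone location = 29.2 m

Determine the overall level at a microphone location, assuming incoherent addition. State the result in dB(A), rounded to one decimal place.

Apply inverse-square spreading to bring every level to the receiver, then sum 10^(L/10).
server rack: 61 − 20·log₁₀(16.3/2.9) = 61 − 15.00 = 46.00 dB(A).
grinder: 90 − 20·log₁₀(60.5/4.9) = 90 − 21.83 = 68.17 dB(A).
chiller: 94 − 20·log₁₀(29.2/4.1) = 94 − 17.05 = 76.95 dB(A).
Σ 10^(L/10) = 5.612e+07 → L_total = 10·log₁₀(5.612e+07) = 77.49 dB(A).

77.5 dB(A)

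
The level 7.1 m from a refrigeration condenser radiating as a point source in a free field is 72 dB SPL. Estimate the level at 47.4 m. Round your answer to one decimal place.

55.5 dB SPL

For a point source, L₂ = L₁ − 20·log₁₀(r₂/r₁).
L₂ = 72 − 20·log₁₀(47.4/7.1) = 72 − 16.490 = 55.51 dB SPL.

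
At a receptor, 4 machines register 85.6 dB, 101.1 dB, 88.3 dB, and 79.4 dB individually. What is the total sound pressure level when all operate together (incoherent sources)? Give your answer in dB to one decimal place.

For uncorrelated sources the intensities add, so convert each level to linear form, sum, and take 10·log₁₀ of the total.
Σ 10^(L/10) = 10^(85.6/10) + 10^(101.1/10) + 10^(88.3/10) + 10^(79.4/10) = 1.401e+10.
L_total = 10·log₁₀(1.401e+10) = 101.46 dB.

101.5 dB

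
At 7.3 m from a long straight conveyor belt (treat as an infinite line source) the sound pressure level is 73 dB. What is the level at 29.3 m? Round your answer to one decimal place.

Line-source attenuation: ΔL = 10·log₁₀(r₂/r₁) = 10·log₁₀(29.3/7.3) = 6.035 dB.
L₂ = 73 − 10·log₁₀(29.3/7.3) = 73 − 6.035 = 66.96 dB.

67.0 dB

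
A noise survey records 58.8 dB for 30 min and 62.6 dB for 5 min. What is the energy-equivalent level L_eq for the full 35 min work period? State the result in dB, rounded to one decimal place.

Weight each interval's intensity by its duration and average over T = 35 min:
Σ tᵢ·10^(Lᵢ/10) = 30·10^(58.8/10) + 5·10^(62.6/10) = 3.186e+07.
L_eq = 10·log₁₀(3.186e+07/35) = 59.59 dB.

59.6 dB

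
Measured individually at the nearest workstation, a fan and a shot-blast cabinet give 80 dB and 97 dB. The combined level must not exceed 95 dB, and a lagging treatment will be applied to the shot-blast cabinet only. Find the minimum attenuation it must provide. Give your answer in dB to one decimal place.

2.1 dB

Fixed contribution from the other source: Σ 10^(L/10) = 10^(80/10) = 1.000e+08 (80.00 dB).
The limit corresponds to 10^(95/10) = 3.162e+09; subtracting the fixed part leaves 3.062e+09 for the shot-blast cabinet, i.e. 94.86 dB.
Required insertion loss = 97 − 94.86 = 2.14 dB.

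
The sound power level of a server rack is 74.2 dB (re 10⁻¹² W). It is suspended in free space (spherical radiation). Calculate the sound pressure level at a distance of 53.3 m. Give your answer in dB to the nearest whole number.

The power spreads over a sphere of area 4π·r², so L_p = L_w − 10·log₁₀(4π·r²).
4π·r² = 3.57e+04 m², 10·log₁₀ of that is 45.527 dB.
L_p = 74.2 − 45.527 = 28.67 dB.

29 dB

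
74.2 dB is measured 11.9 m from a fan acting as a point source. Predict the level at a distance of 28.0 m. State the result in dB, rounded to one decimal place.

66.8 dB

For a point source, L₂ = L₁ − 20·log₁₀(r₂/r₁).
L₂ = 74.2 − 20·log₁₀(28.0/11.9) = 74.2 − 7.432 = 66.77 dB.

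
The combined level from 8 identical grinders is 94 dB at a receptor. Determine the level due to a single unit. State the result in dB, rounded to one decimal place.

Dividing the total intensity by 8 lowers the level by 10·log₁₀ 8 = 9.031 dB: L₁ = 94 − 9.031.

85.0 dB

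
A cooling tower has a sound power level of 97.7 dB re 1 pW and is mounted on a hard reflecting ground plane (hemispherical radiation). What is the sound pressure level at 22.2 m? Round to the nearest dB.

Free-field hemispherical radiation: L_p = L_w − 10·log₁₀(2π·r²), r = 22.2 m.
2π·r² = 3097 m², 10·log₁₀ of that is 34.909 dB.
L_p = 97.7 − 34.909 = 62.79 dB.

63 dB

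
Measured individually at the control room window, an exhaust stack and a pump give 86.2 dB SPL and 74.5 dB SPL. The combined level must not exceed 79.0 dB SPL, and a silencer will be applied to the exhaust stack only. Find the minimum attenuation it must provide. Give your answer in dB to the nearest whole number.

9 dB

The untreated sources together contribute 10^(74.5/10) = 2.818e+07, i.e. 74.50 dB SPL.
The limit corresponds to 10^(79.0/10) = 7.943e+07; subtracting the fixed part leaves 5.125e+07 for the exhaust stack, i.e. 77.10 dB SPL.
So the exhaust stack must be reduced from 86.2 to 77.10 dB SPL: IL = 9.10 dB.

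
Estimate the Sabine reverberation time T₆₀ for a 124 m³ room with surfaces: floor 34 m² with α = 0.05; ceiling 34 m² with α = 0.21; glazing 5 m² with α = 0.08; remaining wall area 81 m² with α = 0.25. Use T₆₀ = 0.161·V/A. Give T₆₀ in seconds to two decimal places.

0.68 s

Total absorption A = 34·0.05 + 34·0.21 + 5·0.08 + 81·0.25 = 29.49 m² sabins.
T₆₀ = 0.161·V/A = 0.161·124/29.49 = 0.677 s.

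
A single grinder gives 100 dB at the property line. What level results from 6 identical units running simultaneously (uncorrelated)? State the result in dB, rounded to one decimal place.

With 6 equal, uncorrelated contributions the intensity is 6× that of one unit, giving a rise of 10·log₁₀ 6.
L_total = 100 + 10·log₁₀(6) = 100 + 7.782 = 107.78 dB.

107.8 dB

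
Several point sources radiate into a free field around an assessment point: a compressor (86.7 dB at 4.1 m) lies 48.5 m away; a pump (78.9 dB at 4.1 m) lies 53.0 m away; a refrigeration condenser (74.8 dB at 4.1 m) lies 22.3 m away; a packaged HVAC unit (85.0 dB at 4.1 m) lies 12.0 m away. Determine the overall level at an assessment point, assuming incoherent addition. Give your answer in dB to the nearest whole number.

First find each source's level at the receiver (point-source: −20·log₁₀(r/r_ref)), then combine on an intensity basis.
compressor: 86.7 − 20·log₁₀(48.5/4.1) = 86.7 − 21.46 = 65.24 dB.
pump: 78.9 − 20·log₁₀(53.0/4.1) = 78.9 − 22.23 = 56.67 dB.
refrigeration condenser: 74.8 − 20·log₁₀(22.3/4.1) = 74.8 − 14.71 = 60.09 dB.
packaged HVAC unit: 85.0 − 20·log₁₀(12.0/4.1) = 85.0 − 9.33 = 75.67 dB.
Σ 10^(L/10) = 4.174e+07 → L_total = 10·log₁₀(4.174e+07) = 76.21 dB.

76 dB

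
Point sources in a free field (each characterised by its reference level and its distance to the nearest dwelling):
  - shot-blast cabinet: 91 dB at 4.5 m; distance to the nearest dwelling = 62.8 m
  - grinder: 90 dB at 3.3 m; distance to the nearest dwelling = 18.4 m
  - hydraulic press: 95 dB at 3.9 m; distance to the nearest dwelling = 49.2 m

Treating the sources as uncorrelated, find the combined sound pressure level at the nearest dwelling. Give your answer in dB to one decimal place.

Propagate each source to the receiver with L = L_ref − 20·log₁₀(r/r_ref), then add intensities.
shot-blast cabinet: 91 − 20·log₁₀(62.8/4.5) = 91 − 22.89 = 68.11 dB.
grinder: 90 − 20·log₁₀(18.4/3.3) = 90 − 14.93 = 75.07 dB.
hydraulic press: 95 − 20·log₁₀(49.2/3.9) = 95 − 22.02 = 72.98 dB.
Σ 10^(L/10) = 5.850e+07 → L_total = 10·log₁₀(5.850e+07) = 77.67 dB.

77.7 dB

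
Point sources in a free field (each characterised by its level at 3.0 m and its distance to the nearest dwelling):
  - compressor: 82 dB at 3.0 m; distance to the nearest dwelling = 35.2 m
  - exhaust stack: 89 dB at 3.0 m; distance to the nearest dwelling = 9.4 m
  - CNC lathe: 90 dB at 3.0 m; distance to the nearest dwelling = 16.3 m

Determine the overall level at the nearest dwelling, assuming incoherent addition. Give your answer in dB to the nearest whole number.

81 dB

Apply inverse-square spreading to bring every level to the receiver, then sum 10^(L/10).
compressor: 82 − 20·log₁₀(35.2/3.0) = 82 − 21.39 = 60.61 dB.
exhaust stack: 89 − 20·log₁₀(9.4/3.0) = 89 − 9.92 = 79.08 dB.
CNC lathe: 90 − 20·log₁₀(16.3/3.0) = 90 − 14.70 = 75.30 dB.
Σ 10^(L/10) = 1.159e+08 → L_total = 10·log₁₀(1.159e+08) = 80.64 dB.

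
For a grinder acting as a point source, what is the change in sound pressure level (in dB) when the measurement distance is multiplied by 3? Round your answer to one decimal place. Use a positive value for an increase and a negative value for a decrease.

With spherical spreading the level changes by −20·log₁₀(r₂/r₁).
ΔL = −20·log₁₀(3) = -9.54 dB.

-9.5 dB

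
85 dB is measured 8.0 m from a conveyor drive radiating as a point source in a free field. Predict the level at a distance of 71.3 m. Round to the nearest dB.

66 dB

Spherical spreading from a point source gives a 20·log₁₀(r₂/r₁) drop.
L₂ = 85 − 20·log₁₀(71.3/8.0) = 85 − 19.000 = 66.00 dB.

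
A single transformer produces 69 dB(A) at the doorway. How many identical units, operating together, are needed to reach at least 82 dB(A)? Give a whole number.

20

Need L₁ + 10·log₁₀ N ≥ 82, i.e. log₁₀ N ≥ 1.30.
N ≥ 10^(13.0/10) = 19.953, so N = 20.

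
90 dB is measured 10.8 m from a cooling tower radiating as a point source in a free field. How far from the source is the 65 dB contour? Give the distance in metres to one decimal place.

192.1 m

For a point source L₁ − L₂ = 20·log₁₀(r₂/r₁), so r₂ = r₁·10^((L₁−L₂)/20).
r₂ = 10.8·10^((90−65)/20) = 10.8·10^(25.0/20) = 192.05 m.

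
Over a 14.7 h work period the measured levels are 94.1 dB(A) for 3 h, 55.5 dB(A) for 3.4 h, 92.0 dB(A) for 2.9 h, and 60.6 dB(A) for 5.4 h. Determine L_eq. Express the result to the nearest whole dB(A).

89 dB(A)

L_eq = 10·log₁₀[(1/T)·Σ tᵢ·10^(Lᵢ/10)] with T = 14.7 h.
Σ tᵢ·10^(Lᵢ/10) = 3·10^(94.1/10) + 3.4·10^(55.5/10) + 2.9·10^(92.0/10) + 5.4·10^(60.6/10) = 1.231e+10.
L_eq = 10·log₁₀(1.231e+10/14.7) = 89.23 dB(A).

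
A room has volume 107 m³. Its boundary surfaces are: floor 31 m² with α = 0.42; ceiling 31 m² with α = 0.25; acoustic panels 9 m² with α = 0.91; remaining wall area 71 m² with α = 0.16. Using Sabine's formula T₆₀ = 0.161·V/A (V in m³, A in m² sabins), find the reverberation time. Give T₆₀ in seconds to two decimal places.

A = Σ Sᵢαᵢ = 31·0.42 + 31·0.25 + 9·0.91 + 71·0.16 = 40.32 m².
T₆₀ = 0.161·V/A = 0.161·107/40.32 = 0.427 s.

0.43 s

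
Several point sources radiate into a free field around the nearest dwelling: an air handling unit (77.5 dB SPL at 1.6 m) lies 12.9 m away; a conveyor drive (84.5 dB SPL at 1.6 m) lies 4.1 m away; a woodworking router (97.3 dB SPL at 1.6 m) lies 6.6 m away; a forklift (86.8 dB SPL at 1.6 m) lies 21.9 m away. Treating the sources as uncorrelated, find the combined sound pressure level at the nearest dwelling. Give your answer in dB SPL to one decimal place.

Apply inverse-square spreading to bring every level to the receiver, then sum 10^(L/10).
air handling unit: 77.5 − 20·log₁₀(12.9/1.6) = 77.5 − 18.13 = 59.37 dB SPL.
conveyor drive: 84.5 − 20·log₁₀(4.1/1.6) = 84.5 − 8.17 = 76.33 dB SPL.
woodworking router: 97.3 − 20·log₁₀(6.6/1.6) = 97.3 − 12.31 = 84.99 dB SPL.
forklift: 86.8 − 20·log₁₀(21.9/1.6) = 86.8 − 22.73 = 64.07 dB SPL.
Σ 10^(L/10) = 3.620e+08 → L_total = 10·log₁₀(3.620e+08) = 85.59 dB SPL.

85.6 dB SPL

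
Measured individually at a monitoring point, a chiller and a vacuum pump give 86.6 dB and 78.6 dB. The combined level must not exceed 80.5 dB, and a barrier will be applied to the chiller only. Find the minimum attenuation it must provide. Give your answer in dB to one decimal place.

Fixed contribution from the other source: Σ 10^(L/10) = 10^(78.6/10) = 7.244e+07 (78.60 dB).
The limit corresponds to 10^(80.5/10) = 1.122e+08; subtracting the fixed part leaves 3.976e+07 for the chiller, i.e. 75.99 dB.
Required insertion loss = 86.6 − 75.99 = 10.61 dB.

10.6 dB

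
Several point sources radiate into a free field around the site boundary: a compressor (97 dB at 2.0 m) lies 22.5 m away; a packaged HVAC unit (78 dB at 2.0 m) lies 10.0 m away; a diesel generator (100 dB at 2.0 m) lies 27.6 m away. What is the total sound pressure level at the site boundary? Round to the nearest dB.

Propagate each source to the receiver with L = L_ref − 20·log₁₀(r/r_ref), then add intensities.
compressor: 97 − 20·log₁₀(22.5/2.0) = 97 − 21.02 = 75.98 dB.
packaged HVAC unit: 78 − 20·log₁₀(10.0/2.0) = 78 − 13.98 = 64.02 dB.
diesel generator: 100 − 20·log₁₀(27.6/2.0) = 100 − 22.80 = 77.20 dB.
Σ 10^(L/10) = 9.463e+07 → L_total = 10·log₁₀(9.463e+07) = 79.76 dB.

80 dB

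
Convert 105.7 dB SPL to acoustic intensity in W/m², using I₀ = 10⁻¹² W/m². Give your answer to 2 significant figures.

0.037 W/m²

I = I₀·10^(L/10) = 10⁻¹² × 10^(105.7/10) = 10^(-1.430).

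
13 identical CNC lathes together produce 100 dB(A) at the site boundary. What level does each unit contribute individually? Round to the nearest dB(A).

13 equal contributions raise the level by 10·log₁₀ 13 = 11.139 dB, so each unit alone gives 100 − 11.139.

89 dB(A)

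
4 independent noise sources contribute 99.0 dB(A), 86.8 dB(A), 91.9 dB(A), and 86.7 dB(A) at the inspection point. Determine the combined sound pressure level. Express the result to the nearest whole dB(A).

Incoherent sources combine by intensity addition: L_total = 10·log₁₀(Σ 10^(L_i/10)).
Σ 10^(L/10) = 10^(99.0/10) + 10^(86.8/10) + 10^(91.9/10) + 10^(86.7/10) = 1.044e+10.
L_total = 10·log₁₀(1.044e+10) = 100.19 dB(A).

100 dB(A)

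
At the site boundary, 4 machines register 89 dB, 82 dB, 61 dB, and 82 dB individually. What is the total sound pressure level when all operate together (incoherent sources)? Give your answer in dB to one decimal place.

For uncorrelated sources the intensities add, so convert each level to linear form, sum, and take 10·log₁₀ of the total.
Σ 10^(L/10) = 10^(89/10) + 10^(82/10) + 10^(61/10) + 10^(82/10) = 1.113e+09.
L_total = 10·log₁₀(1.113e+09) = 90.46 dB.

90.5 dB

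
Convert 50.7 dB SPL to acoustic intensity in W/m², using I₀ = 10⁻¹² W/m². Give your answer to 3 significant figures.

1.17e-07 W/m²

I = I₀·10^(L/10) = 10⁻¹² × 10^(50.7/10) = 10^(-6.930).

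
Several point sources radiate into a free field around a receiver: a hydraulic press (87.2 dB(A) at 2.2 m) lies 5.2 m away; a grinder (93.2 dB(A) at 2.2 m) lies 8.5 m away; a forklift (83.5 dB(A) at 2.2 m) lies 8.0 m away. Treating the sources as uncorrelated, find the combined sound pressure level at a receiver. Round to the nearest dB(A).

Propagate each source to the receiver with L = L_ref − 20·log₁₀(r/r_ref), then add intensities.
hydraulic press: 87.2 − 20·log₁₀(5.2/2.2) = 87.2 − 7.47 = 79.73 dB(A).
grinder: 93.2 − 20·log₁₀(8.5/2.2) = 93.2 − 11.74 = 81.46 dB(A).
forklift: 83.5 − 20·log₁₀(8.0/2.2) = 83.5 − 11.21 = 72.29 dB(A).
Σ 10^(L/10) = 2.508e+08 → L_total = 10·log₁₀(2.508e+08) = 83.99 dB(A).

84 dB(A)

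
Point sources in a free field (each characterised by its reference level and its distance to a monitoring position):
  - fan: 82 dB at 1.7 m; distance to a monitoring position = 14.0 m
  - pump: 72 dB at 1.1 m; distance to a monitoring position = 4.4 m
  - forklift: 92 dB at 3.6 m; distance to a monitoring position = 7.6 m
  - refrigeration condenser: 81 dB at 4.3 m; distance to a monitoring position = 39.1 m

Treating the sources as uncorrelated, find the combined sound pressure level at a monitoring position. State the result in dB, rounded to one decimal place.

Propagate each source to the receiver with L = L_ref − 20·log₁₀(r/r_ref), then add intensities.
fan: 82 − 20·log₁₀(14.0/1.7) = 82 − 18.31 = 63.69 dB.
pump: 72 − 20·log₁₀(4.4/1.1) = 72 − 12.04 = 59.96 dB.
forklift: 92 − 20·log₁₀(7.6/3.6) = 92 − 6.49 = 85.51 dB.
refrigeration condenser: 81 − 20·log₁₀(39.1/4.3) = 81 − 19.17 = 61.83 dB.
Σ 10^(L/10) = 3.605e+08 → L_total = 10·log₁₀(3.605e+08) = 85.57 dB.

85.6 dB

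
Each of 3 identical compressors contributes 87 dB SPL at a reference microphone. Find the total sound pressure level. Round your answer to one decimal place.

N identical incoherent sources raise the level by 10·log₁₀ N.
L_total = 87 + 10·log₁₀(3) = 87 + 4.771 = 91.77 dB SPL.

91.8 dB SPL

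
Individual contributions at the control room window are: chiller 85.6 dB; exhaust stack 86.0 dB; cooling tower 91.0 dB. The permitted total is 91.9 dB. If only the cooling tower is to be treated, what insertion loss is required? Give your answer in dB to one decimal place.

Fixed contribution from the other sources: Σ 10^(L/10) = 10^(85.6/10) + 10^(86.0/10) = 7.612e+08 (88.81 dB).
To meet 91.9 dB overall, the treated cooling tower may contribute at most 10^(91.9/10) − 7.612e+08 = 7.876e+08, i.e. 88.96 dB.
So the cooling tower must be reduced from 91.0 to 88.96 dB: IL = 2.04 dB.

2.0 dB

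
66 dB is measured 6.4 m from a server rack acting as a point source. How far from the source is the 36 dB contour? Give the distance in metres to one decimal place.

The 30.0 dB drop corresponds to a distance ratio of 10^(30.0/20) for a point source.
r₂ = 6.4·10^((66−36)/20) = 6.4·10^(30.0/20) = 202.39 m.

202.4 m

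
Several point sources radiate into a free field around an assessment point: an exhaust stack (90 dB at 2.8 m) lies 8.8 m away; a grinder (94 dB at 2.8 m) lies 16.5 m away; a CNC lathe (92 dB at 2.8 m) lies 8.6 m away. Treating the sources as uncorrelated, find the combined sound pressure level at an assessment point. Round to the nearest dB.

85 dB

Apply inverse-square spreading to bring every level to the receiver, then sum 10^(L/10).
exhaust stack: 90 − 20·log₁₀(8.8/2.8) = 90 − 9.95 = 80.05 dB.
grinder: 94 − 20·log₁₀(16.5/2.8) = 94 − 15.41 = 78.59 dB.
CNC lathe: 92 − 20·log₁₀(8.6/2.8) = 92 − 9.75 = 82.25 dB.
Σ 10^(L/10) = 3.416e+08 → L_total = 10·log₁₀(3.416e+08) = 85.33 dB.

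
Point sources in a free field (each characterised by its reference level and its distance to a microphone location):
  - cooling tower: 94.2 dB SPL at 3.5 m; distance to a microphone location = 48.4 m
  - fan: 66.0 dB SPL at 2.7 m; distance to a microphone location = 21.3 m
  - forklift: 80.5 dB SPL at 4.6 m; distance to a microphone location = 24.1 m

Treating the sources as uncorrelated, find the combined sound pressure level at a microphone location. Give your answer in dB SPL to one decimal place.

Apply inverse-square spreading to bring every level to the receiver, then sum 10^(L/10).
cooling tower: 94.2 − 20·log₁₀(48.4/3.5) = 94.2 − 22.82 = 71.38 dB SPL.
fan: 66.0 − 20·log₁₀(21.3/2.7) = 66.0 − 17.94 = 48.06 dB SPL.
forklift: 80.5 − 20·log₁₀(24.1/4.6) = 80.5 − 14.39 = 66.11 dB SPL.
Σ 10^(L/10) = 1.791e+07 → L_total = 10·log₁₀(1.791e+07) = 72.53 dB SPL.

72.5 dB SPL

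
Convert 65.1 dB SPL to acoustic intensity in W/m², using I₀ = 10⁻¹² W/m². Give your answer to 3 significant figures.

3.24e-06 W/m²

L = 10·log₁₀(I/I₀) ⇒ I = I₀·10^(L/10) = 10⁻¹² × 10^6.51.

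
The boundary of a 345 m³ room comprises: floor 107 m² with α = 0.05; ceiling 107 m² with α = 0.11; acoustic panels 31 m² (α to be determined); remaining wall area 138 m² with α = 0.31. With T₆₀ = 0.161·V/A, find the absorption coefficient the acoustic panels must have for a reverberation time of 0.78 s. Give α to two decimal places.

From T₆₀ = 0.161·V/A, the target T₆₀ = 0.78 s needs A = 0.161·345/0.78 = 71.21 m².
Absorption from the other surfaces = 107·0.05 + 107·0.11 + 138·0.31 = 59.90 m², so the acoustic panels must supply 11.31 m² over 31 m².
α = 11.31/31 = 0.365.

0.36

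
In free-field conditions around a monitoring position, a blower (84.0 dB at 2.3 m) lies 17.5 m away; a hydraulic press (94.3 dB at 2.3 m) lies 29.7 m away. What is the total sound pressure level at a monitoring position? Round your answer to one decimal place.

73.1 dB

First find each source's level at the receiver (point-source: −20·log₁₀(r/r_ref)), then combine on an intensity basis.
blower: 84.0 − 20·log₁₀(17.5/2.3) = 84.0 − 17.63 = 66.37 dB.
hydraulic press: 94.3 − 20·log₁₀(29.7/2.3) = 94.3 − 22.22 = 72.08 dB.
Σ 10^(L/10) = 2.048e+07 → L_total = 10·log₁₀(2.048e+07) = 73.11 dB.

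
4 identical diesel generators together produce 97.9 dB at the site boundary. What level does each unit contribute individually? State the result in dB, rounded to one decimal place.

91.9 dB

Dividing the total intensity by 4 lowers the level by 10·log₁₀ 4 = 6.021 dB: L₁ = 97.9 − 6.021.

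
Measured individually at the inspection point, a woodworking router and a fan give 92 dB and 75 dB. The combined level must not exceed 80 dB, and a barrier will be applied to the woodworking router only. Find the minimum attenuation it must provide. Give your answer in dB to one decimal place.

Everything except the woodworking router sums to 10^(75/10) = 3.162e+07 in linear terms, 75.00 dB.
To meet 80 dB overall, the treated woodworking router may contribute at most 10^(80/10) − 3.162e+07 = 6.838e+07, i.e. 78.35 dB.
Required insertion loss = 92 − 78.35 = 13.65 dB.

13.7 dB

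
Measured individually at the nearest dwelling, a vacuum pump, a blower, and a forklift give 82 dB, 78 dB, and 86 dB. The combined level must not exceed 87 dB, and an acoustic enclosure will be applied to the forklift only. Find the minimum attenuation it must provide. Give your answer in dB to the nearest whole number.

Everything except the forklift sums to 10^(82/10) + 10^(78/10) = 2.216e+08 in linear terms, 83.46 dB.
To meet 87 dB overall, the treated forklift may contribute at most 10^(87/10) − 2.216e+08 = 2.796e+08, i.e. 84.47 dB.
Required insertion loss = 86 − 84.47 = 1.53 dB.

2 dB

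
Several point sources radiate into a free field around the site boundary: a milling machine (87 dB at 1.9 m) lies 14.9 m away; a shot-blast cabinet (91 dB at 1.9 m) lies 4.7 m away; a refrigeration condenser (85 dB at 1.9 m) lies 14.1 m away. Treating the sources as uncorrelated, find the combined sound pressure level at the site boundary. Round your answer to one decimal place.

First find each source's level at the receiver (point-source: −20·log₁₀(r/r_ref)), then combine on an intensity basis.
milling machine: 87 − 20·log₁₀(14.9/1.9) = 87 − 17.89 = 69.11 dB.
shot-blast cabinet: 91 − 20·log₁₀(4.7/1.9) = 91 − 7.87 = 83.13 dB.
refrigeration condenser: 85 − 20·log₁₀(14.1/1.9) = 85 − 17.41 = 67.59 dB.
Σ 10^(L/10) = 2.196e+08 → L_total = 10·log₁₀(2.196e+08) = 83.42 dB.

83.4 dB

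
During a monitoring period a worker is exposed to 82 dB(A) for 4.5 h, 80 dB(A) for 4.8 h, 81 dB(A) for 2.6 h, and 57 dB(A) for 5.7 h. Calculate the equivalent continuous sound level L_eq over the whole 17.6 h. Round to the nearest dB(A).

79 dB(A)

L_eq = 10·log₁₀[(1/T)·Σ tᵢ·10^(Lᵢ/10)] with T = 17.6 h.
Σ tᵢ·10^(Lᵢ/10) = 4.5·10^(82/10) + 4.8·10^(80/10) + 2.6·10^(81/10) + 5.7·10^(57/10) = 1.523e+09.
L_eq = 10·log₁₀(1.523e+09/17.6) = 79.37 dB(A).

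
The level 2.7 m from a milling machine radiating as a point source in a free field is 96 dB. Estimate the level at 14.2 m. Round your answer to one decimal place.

Point-source attenuation: ΔL = 20·log₁₀(r₂/r₁) = 20·log₁₀(14.2/2.7) = 14.418 dB.
L₂ = 96 − 20·log₁₀(14.2/2.7) = 96 − 14.418 = 81.58 dB.

81.6 dB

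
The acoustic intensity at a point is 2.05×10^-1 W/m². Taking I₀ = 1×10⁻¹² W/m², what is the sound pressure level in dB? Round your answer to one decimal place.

113.1 dB

I/I₀ = 2.05×10^-1/10⁻¹² = 2.05×10^11, and L = 10·log₁₀(I/I₀).
L = 10·(0.3118 + 11) = 113.12 dB.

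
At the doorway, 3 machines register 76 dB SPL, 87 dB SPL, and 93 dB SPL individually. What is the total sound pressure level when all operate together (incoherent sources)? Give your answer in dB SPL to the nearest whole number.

94 dB SPL

Incoherent sources combine by intensity addition: L_total = 10·log₁₀(Σ 10^(L_i/10)).
Σ 10^(L/10) = 10^(76/10) + 10^(87/10) + 10^(93/10) = 2.536e+09.
L_total = 10·log₁₀(2.536e+09) = 94.04 dB SPL.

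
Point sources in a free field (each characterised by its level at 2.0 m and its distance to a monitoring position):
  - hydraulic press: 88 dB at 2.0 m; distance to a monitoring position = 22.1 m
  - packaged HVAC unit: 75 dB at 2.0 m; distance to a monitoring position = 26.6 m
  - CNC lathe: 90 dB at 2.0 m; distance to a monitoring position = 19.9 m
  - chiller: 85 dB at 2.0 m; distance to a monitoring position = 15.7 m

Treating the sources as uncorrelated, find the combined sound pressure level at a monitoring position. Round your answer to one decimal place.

Apply inverse-square spreading to bring every level to the receiver, then sum 10^(L/10).
hydraulic press: 88 − 20·log₁₀(22.1/2.0) = 88 − 20.87 = 67.13 dB.
packaged HVAC unit: 75 − 20·log₁₀(26.6/2.0) = 75 − 22.48 = 52.52 dB.
CNC lathe: 90 − 20·log₁₀(19.9/2.0) = 90 − 19.96 = 70.04 dB.
chiller: 85 − 20·log₁₀(15.7/2.0) = 85 − 17.90 = 67.10 dB.
Σ 10^(L/10) = 2.058e+07 → L_total = 10·log₁₀(2.058e+07) = 73.13 dB.

73.1 dB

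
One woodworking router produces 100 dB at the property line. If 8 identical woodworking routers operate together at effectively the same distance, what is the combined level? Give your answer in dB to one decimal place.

L_total = L₁ + 10·log₁₀ N for N identical incoherent sources.
L_total = 100 + 10·log₁₀(8) = 100 + 9.031 = 109.03 dB.

109.0 dB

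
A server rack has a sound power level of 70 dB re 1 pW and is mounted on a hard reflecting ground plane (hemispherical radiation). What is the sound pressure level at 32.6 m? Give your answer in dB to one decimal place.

31.8 dB

Free-field hemispherical radiation: L_p = L_w − 10·log₁₀(2π·r²), r = 32.6 m.
2π·r² = 6678 m², 10·log₁₀ of that is 38.246 dB.
L_p = 70 − 38.246 = 31.75 dB.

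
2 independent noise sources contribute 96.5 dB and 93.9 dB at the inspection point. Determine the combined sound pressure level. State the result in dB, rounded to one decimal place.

98.4 dB

Incoherent sources combine by intensity addition: L_total = 10·log₁₀(Σ 10^(L_i/10)).
Σ 10^(L/10) = 10^(96.5/10) + 10^(93.9/10) = 6.922e+09.
L_total = 10·log₁₀(6.922e+09) = 98.40 dB.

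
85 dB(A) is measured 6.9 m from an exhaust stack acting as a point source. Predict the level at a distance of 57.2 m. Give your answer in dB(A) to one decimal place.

Point-source attenuation: ΔL = 20·log₁₀(r₂/r₁) = 20·log₁₀(57.2/6.9) = 18.371 dB.
L₂ = 85 − 20·log₁₀(57.2/6.9) = 85 − 18.371 = 66.63 dB(A).

66.6 dB(A)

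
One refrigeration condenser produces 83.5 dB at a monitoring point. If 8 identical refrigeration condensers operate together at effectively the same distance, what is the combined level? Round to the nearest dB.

93 dB

N identical incoherent sources raise the level by 10·log₁₀ N.
L_total = 83.5 + 10·log₁₀(8) = 83.5 + 9.031 = 92.53 dB.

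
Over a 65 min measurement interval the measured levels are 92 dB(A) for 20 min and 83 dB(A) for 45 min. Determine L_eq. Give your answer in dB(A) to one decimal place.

The energy average is taken in the linear domain: L_eq = 10·log₁₀[(Σ tᵢ·10^(Lᵢ/10))/T], T = 65 min.
Σ tᵢ·10^(Lᵢ/10) = 20·10^(92/10) + 45·10^(83/10) = 4.068e+10.
L_eq = 10·log₁₀(4.068e+10/65) = 87.96 dB(A).

88.0 dB(A)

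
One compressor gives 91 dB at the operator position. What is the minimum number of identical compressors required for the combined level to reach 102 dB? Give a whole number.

13

N identical sources give L₁ + 10·log₁₀ N, so require 10·log₁₀ N ≥ 102 − 91 = 11.0 dB.
N ≥ 10^(11.0/10) = 12.589, so N = 13.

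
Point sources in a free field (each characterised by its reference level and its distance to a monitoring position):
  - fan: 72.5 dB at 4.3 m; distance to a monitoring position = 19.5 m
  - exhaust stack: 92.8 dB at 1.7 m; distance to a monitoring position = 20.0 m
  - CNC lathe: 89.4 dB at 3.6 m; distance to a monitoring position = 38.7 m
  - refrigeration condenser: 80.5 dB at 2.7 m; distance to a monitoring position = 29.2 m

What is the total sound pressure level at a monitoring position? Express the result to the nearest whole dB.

74 dB

First find each source's level at the receiver (point-source: −20·log₁₀(r/r_ref)), then combine on an intensity basis.
fan: 72.5 − 20·log₁₀(19.5/4.3) = 72.5 − 13.13 = 59.37 dB.
exhaust stack: 92.8 − 20·log₁₀(20.0/1.7) = 92.8 − 21.41 = 71.39 dB.
CNC lathe: 89.4 − 20·log₁₀(38.7/3.6) = 89.4 − 20.63 = 68.77 dB.
refrigeration condenser: 80.5 − 20·log₁₀(29.2/2.7) = 80.5 − 20.68 = 59.82 dB.
Σ 10^(L/10) = 2.313e+07 → L_total = 10·log₁₀(2.313e+07) = 73.64 dB.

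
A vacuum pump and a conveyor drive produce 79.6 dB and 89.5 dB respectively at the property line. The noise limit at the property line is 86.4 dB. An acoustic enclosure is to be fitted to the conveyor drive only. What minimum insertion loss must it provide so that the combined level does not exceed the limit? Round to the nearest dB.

Everything except the conveyor drive sums to 10^(79.6/10) = 9.120e+07 in linear terms, 79.60 dB.
To meet 86.4 dB overall, the treated conveyor drive may contribute at most 10^(86.4/10) − 9.120e+07 = 3.453e+08, i.e. 85.38 dB.
Required insertion loss = 89.5 − 85.38 = 4.12 dB.

4 dB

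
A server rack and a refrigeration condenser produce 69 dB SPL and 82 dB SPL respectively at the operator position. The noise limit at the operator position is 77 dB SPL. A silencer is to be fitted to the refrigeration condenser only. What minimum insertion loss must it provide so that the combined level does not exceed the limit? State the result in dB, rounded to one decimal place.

Fixed contribution from the other source: Σ 10^(L/10) = 10^(69/10) = 7.943e+06 (69.00 dB SPL).
To meet 77 dB SPL overall, the treated refrigeration condenser may contribute at most 10^(77/10) − 7.943e+06 = 4.218e+07, i.e. 76.25 dB SPL.
Required insertion loss = 82 − 76.25 = 5.75 dB.

5.7 dB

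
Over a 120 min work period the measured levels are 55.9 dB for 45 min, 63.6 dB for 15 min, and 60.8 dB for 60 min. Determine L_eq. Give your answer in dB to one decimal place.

60.1 dB

Weight each interval's intensity by its duration and average over T = 120 min:
Σ tᵢ·10^(Lᵢ/10) = 45·10^(55.9/10) + 15·10^(63.6/10) + 60·10^(60.8/10) = 1.240e+08.
L_eq = 10·log₁₀(1.240e+08/120) = 60.14 dB.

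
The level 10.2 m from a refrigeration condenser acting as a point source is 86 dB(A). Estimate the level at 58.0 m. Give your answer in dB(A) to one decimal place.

For a point source, L₂ = L₁ − 20·log₁₀(r₂/r₁).
L₂ = 86 − 20·log₁₀(58.0/10.2) = 86 − 15.097 = 70.90 dB(A).

70.9 dB(A)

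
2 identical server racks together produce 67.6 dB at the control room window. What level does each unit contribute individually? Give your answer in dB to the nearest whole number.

2 equal contributions raise the level by 10·log₁₀ 2 = 3.010 dB, so each unit alone gives 67.6 − 3.010.

65 dB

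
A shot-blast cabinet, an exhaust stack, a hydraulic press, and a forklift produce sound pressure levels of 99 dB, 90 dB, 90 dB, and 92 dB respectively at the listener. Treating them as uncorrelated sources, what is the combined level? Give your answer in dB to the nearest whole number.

101 dB

For uncorrelated sources the intensities add, so convert each level to linear form, sum, and take 10·log₁₀ of the total.
Σ 10^(L/10) = 10^(99/10) + 10^(90/10) + 10^(90/10) + 10^(92/10) = 1.153e+10.
L_total = 10·log₁₀(1.153e+10) = 100.62 dB.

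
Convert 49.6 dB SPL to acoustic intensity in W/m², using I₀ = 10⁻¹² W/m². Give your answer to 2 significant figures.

9.1e-08 W/m²

I = I₀·10^(L/10) = 10⁻¹² × 10^(49.6/10) = 10^(-7.040).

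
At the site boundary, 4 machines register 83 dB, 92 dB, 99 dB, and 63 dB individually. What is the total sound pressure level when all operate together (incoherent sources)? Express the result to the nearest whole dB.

100 dB

For uncorrelated sources the intensities add, so convert each level to linear form, sum, and take 10·log₁₀ of the total.
Σ 10^(L/10) = 10^(83/10) + 10^(92/10) + 10^(99/10) + 10^(63/10) = 9.730e+09.
L_total = 10·log₁₀(9.730e+09) = 99.88 dB.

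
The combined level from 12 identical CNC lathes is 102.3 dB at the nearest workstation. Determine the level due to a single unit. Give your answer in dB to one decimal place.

12 equal contributions raise the level by 10·log₁₀ 12 = 10.792 dB, so each unit alone gives 102.3 − 10.792.

91.5 dB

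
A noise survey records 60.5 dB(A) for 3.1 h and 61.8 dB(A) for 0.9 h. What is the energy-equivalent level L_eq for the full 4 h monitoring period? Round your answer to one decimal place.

60.8 dB(A)

The energy average is taken in the linear domain: L_eq = 10·log₁₀[(Σ tᵢ·10^(Lᵢ/10))/T], T = 4 h.
Σ tᵢ·10^(Lᵢ/10) = 3.1·10^(60.5/10) + 0.9·10^(61.8/10) = 4.840e+06.
L_eq = 10·log₁₀(4.840e+06/4) = 60.83 dB(A).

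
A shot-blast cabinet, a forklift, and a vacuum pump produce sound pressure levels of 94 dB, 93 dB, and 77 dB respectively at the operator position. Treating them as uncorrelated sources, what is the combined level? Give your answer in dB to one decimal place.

96.6 dB

For uncorrelated sources the intensities add, so convert each level to linear form, sum, and take 10·log₁₀ of the total.
Σ 10^(L/10) = 10^(94/10) + 10^(93/10) + 10^(77/10) = 4.557e+09.
L_total = 10·log₁₀(4.557e+09) = 96.59 dB.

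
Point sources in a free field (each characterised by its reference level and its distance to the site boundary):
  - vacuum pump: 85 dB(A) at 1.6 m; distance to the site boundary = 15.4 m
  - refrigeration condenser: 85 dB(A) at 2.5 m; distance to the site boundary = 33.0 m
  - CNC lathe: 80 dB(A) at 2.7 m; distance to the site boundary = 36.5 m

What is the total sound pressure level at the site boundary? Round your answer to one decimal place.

67.6 dB(A)

Propagate each source to the receiver with L = L_ref − 20·log₁₀(r/r_ref), then add intensities.
vacuum pump: 85 − 20·log₁₀(15.4/1.6) = 85 − 19.67 = 65.33 dB(A).
refrigeration condenser: 85 − 20·log₁₀(33.0/2.5) = 85 − 22.41 = 62.59 dB(A).
CNC lathe: 80 − 20·log₁₀(36.5/2.7) = 80 − 22.62 = 57.38 dB(A).
Σ 10^(L/10) = 5.776e+06 → L_total = 10·log₁₀(5.776e+06) = 67.62 dB(A).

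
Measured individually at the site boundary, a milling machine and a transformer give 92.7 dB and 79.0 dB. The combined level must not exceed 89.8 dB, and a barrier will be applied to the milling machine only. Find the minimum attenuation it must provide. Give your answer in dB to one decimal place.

Fixed contribution from the other source: Σ 10^(L/10) = 10^(79.0/10) = 7.943e+07 (79.00 dB).
To meet 89.8 dB overall, the treated milling machine may contribute at most 10^(89.8/10) − 7.943e+07 = 8.756e+08, i.e. 89.42 dB.
Required insertion loss = 92.7 − 89.42 = 3.28 dB.

3.3 dB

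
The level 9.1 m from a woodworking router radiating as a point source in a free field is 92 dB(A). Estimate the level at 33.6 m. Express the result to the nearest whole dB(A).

81 dB(A)

Spherical spreading from a point source gives a 20·log₁₀(r₂/r₁) drop.
L₂ = 92 − 20·log₁₀(33.6/9.1) = 92 − 11.346 = 80.65 dB(A).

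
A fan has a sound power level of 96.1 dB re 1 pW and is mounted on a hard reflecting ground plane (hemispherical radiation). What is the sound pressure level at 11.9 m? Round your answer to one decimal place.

66.6 dB

L_p = L_w − 10·log₁₀(2π·r²) with r = 11.9 m.
2π·r² = 889.8 m², 10·log₁₀ of that is 29.493 dB.
L_p = 96.1 − 29.493 = 66.61 dB.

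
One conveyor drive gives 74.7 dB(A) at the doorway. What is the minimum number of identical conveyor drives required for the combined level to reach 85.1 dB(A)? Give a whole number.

11

The shortfall is 85.1 − 74.7 = 10.4 dB, and N units add 10·log₁₀ N, so need 10·log₁₀ N ≥ 10.4.
N ≥ 10^(10.4/10) = 10.965, so N = 11.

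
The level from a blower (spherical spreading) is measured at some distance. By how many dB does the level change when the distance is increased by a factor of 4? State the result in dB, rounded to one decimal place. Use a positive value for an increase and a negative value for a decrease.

-12.0 dB

A point source loses 6 dB per doubling of distance; generally ΔL = −20·log₁₀(r₂/r₁).
ΔL = −20·log₁₀(4) = -12.04 dB.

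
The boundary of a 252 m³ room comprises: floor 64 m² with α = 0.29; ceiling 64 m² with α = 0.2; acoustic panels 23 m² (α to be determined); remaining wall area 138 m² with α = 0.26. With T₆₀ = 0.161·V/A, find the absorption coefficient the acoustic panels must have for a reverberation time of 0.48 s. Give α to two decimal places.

A = 0.161·V/T₆₀ = 0.161·252/0.48 = 84.53 m² sabins.
Absorption from the other surfaces = 64·0.29 + 64·0.2 + 138·0.26 = 67.24 m², so the acoustic panels must supply 17.28 m² over 23 m².
α = 17.28/23 = 0.752.

0.75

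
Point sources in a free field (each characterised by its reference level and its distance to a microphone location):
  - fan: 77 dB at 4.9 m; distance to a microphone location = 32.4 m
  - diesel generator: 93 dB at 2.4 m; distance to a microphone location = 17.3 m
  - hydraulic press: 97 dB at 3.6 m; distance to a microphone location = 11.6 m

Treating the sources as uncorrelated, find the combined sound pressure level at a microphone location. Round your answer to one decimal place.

Propagate each source to the receiver with L = L_ref − 20·log₁₀(r/r_ref), then add intensities.
fan: 77 − 20·log₁₀(32.4/4.9) = 77 − 16.41 = 60.59 dB.
diesel generator: 93 − 20·log₁₀(17.3/2.4) = 93 − 17.16 = 75.84 dB.
hydraulic press: 97 − 20·log₁₀(11.6/3.6) = 97 − 10.16 = 86.84 dB.
Σ 10^(L/10) = 5.223e+08 → L_total = 10·log₁₀(5.223e+08) = 87.18 dB.

87.2 dB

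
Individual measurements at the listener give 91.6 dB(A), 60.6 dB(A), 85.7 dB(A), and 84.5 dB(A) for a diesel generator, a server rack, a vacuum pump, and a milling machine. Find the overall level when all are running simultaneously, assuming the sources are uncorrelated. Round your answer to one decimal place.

93.2 dB(A)

Incoherent sources combine by intensity addition: L_total = 10·log₁₀(Σ 10^(L_i/10)).
Σ 10^(L/10) = 10^(91.6/10) + 10^(60.6/10) + 10^(85.7/10) + 10^(84.5/10) = 2.100e+09.
L_total = 10·log₁₀(2.100e+09) = 93.22 dB(A).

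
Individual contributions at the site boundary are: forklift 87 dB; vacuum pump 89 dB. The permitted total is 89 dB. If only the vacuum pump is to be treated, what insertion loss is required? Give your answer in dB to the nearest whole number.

The untreated sources together contribute 10^(87/10) = 5.012e+08, i.e. 87.00 dB.
The limit corresponds to 10^(89/10) = 7.943e+08; subtracting the fixed part leaves 2.931e+08 for the vacuum pump, i.e. 84.67 dB.
Required insertion loss = 89 − 84.67 = 4.33 dB.

4 dB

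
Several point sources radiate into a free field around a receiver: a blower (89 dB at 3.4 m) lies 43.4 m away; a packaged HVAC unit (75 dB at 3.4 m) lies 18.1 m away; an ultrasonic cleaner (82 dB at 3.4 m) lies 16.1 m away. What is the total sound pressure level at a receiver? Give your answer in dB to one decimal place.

Apply inverse-square spreading to bring every level to the receiver, then sum 10^(L/10).
blower: 89 − 20·log₁₀(43.4/3.4) = 89 − 22.12 = 66.88 dB.
packaged HVAC unit: 75 − 20·log₁₀(18.1/3.4) = 75 − 14.52 = 60.48 dB.
ultrasonic cleaner: 82 − 20·log₁₀(16.1/3.4) = 82 − 13.51 = 68.49 dB.
Σ 10^(L/10) = 1.306e+07 → L_total = 10·log₁₀(1.306e+07) = 71.16 dB.

71.2 dB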